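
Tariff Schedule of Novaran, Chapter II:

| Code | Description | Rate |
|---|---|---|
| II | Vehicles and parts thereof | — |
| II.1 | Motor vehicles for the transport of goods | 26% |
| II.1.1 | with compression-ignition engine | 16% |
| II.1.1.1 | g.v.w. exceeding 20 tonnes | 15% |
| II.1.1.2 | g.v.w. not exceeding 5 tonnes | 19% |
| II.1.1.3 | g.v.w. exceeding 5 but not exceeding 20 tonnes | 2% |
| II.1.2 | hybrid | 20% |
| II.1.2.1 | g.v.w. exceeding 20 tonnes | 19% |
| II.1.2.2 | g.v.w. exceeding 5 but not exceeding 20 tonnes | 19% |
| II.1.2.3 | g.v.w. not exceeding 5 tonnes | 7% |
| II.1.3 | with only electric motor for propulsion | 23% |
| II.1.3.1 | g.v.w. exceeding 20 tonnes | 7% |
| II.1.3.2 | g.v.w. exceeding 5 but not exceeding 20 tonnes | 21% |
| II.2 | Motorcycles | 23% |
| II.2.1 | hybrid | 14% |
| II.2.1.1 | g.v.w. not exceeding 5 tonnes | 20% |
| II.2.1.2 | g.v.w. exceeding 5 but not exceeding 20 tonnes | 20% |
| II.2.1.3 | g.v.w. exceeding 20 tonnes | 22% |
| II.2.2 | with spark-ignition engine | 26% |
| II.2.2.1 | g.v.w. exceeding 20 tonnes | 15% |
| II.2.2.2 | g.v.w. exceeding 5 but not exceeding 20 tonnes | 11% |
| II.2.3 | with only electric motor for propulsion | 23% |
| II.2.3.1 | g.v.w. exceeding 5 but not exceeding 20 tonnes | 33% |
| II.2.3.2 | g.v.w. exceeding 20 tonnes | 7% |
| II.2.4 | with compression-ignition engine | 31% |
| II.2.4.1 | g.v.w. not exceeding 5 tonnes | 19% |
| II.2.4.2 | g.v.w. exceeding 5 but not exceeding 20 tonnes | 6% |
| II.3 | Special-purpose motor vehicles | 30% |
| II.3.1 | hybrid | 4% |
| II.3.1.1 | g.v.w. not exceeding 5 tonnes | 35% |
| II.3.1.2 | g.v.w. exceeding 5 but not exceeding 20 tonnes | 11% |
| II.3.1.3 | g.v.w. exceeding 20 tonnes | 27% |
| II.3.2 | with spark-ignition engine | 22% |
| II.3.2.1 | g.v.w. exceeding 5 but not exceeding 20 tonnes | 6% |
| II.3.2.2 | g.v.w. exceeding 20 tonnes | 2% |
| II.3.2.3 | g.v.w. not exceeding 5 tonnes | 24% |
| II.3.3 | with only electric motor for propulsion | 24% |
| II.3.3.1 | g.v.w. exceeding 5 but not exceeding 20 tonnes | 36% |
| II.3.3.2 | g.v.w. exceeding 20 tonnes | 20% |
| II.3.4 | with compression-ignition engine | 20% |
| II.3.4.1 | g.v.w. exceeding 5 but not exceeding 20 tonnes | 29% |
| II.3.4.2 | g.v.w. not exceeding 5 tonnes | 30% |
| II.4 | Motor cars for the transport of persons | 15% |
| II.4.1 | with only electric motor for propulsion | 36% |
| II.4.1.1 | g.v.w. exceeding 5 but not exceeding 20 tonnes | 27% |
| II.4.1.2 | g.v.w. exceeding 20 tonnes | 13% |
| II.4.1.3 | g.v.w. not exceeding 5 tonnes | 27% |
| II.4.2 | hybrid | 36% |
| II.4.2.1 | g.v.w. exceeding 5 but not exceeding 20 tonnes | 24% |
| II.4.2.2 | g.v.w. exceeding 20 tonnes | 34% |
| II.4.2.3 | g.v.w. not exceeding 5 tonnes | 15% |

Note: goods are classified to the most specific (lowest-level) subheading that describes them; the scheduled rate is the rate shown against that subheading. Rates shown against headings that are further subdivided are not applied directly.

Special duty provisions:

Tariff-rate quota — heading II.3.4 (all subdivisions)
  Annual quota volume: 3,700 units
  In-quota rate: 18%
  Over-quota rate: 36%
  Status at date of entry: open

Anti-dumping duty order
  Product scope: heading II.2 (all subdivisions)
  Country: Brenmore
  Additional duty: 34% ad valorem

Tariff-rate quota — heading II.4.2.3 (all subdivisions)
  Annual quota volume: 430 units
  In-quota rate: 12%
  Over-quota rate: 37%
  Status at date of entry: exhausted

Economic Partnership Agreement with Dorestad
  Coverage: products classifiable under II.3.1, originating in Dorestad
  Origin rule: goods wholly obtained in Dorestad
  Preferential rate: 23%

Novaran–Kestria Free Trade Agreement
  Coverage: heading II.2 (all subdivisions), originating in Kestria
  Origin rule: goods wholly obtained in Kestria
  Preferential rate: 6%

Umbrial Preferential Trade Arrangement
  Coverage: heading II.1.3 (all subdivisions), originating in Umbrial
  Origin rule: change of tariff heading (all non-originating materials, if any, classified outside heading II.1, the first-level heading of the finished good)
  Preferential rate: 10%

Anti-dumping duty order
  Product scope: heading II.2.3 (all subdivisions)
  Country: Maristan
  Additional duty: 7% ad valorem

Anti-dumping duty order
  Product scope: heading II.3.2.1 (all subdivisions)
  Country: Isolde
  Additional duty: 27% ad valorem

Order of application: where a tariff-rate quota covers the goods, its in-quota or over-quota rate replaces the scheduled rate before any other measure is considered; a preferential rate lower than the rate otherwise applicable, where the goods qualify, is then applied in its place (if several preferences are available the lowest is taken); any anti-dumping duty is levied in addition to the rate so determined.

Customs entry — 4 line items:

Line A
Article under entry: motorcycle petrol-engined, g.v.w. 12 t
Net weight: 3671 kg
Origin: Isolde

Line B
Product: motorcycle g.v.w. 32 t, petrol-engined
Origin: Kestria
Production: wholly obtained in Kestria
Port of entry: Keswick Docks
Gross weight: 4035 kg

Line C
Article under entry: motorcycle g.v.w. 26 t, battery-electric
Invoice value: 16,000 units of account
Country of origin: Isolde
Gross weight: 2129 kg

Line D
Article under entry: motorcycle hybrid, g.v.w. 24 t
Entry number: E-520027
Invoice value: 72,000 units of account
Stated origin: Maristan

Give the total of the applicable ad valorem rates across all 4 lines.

46%

Line A: motorcycle → II.2; petrol-engined → II.2.2; g.v.w. 12 t → II.2.2.2. Scheduled 11%. No special measure applies. → 11%.
Line B: motorcycle → II.2; petrol-engined → II.2.2; g.v.w. 32 t → II.2.2.1. Scheduled 15%. Kestria agreement on II.2: wholly obtained → 6% available; preferential 6%. → 6%.
Line C: motorcycle → II.2; battery-electric → II.2.3; g.v.w. 26 t → II.2.3.2. Scheduled 7%. No special measure applies. → 7%.
Line D: motorcycle → II.2; hybrid → II.2.1; g.v.w. 24 t → II.2.1.3. Scheduled 22%. No special measure applies. → 22%.
Sum: 11% + 6% + 7% + 22% = 46%.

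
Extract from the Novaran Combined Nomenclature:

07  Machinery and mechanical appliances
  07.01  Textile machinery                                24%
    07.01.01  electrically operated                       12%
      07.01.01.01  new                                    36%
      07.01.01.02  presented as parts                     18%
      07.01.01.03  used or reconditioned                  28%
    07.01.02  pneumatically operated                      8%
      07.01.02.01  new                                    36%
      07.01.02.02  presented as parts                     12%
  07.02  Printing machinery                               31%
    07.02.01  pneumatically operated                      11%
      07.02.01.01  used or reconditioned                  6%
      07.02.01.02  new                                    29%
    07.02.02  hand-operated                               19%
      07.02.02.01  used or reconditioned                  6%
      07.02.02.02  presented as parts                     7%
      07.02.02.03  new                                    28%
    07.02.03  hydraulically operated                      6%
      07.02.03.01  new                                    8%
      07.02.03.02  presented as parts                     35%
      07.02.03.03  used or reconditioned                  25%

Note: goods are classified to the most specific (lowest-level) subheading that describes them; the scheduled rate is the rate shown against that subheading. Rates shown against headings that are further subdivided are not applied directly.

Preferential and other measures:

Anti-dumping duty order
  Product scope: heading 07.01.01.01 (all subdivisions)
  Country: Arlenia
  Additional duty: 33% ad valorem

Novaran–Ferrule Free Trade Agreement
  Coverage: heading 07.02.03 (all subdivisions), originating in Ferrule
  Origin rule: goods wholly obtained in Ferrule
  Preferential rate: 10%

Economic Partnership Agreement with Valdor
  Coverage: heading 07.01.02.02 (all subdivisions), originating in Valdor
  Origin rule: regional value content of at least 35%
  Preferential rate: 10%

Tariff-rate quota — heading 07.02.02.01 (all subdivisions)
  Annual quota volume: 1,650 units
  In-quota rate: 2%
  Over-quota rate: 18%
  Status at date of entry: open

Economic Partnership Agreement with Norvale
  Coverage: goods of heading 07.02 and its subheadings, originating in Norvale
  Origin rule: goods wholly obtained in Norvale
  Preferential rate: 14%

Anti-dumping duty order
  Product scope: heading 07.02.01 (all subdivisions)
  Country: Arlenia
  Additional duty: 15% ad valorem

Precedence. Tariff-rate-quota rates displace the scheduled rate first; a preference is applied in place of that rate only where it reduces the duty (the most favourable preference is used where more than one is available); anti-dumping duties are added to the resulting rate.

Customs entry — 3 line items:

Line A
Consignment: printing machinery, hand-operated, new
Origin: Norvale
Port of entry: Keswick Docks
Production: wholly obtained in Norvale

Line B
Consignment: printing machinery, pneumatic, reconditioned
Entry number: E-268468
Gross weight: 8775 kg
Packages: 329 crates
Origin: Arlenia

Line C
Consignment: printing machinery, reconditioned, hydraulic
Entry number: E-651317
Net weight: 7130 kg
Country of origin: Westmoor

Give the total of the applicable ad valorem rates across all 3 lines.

60%

Line A: printing → 07.02; hand-operated → 07.02.02; new → 07.02.02.03. Scheduled 28%. Norvale agreement on 07.02: wholly obtained → 14% available; preferential 14%. → 14%.
Line B: printing → 07.02; pneumatic → 07.02.01; reconditioned → 07.02.01.01. Scheduled 6%. anti-dumping (Arlenia, 07.02.01): +15%; total 6% + 15% = 21%. → 21%.
Line C: printing → 07.02; hydraulic → 07.02.03; reconditioned → 07.02.03.03. Scheduled 25%. No special measure applies. → 25%.
Sum: 14% + 21% + 25% = 60%.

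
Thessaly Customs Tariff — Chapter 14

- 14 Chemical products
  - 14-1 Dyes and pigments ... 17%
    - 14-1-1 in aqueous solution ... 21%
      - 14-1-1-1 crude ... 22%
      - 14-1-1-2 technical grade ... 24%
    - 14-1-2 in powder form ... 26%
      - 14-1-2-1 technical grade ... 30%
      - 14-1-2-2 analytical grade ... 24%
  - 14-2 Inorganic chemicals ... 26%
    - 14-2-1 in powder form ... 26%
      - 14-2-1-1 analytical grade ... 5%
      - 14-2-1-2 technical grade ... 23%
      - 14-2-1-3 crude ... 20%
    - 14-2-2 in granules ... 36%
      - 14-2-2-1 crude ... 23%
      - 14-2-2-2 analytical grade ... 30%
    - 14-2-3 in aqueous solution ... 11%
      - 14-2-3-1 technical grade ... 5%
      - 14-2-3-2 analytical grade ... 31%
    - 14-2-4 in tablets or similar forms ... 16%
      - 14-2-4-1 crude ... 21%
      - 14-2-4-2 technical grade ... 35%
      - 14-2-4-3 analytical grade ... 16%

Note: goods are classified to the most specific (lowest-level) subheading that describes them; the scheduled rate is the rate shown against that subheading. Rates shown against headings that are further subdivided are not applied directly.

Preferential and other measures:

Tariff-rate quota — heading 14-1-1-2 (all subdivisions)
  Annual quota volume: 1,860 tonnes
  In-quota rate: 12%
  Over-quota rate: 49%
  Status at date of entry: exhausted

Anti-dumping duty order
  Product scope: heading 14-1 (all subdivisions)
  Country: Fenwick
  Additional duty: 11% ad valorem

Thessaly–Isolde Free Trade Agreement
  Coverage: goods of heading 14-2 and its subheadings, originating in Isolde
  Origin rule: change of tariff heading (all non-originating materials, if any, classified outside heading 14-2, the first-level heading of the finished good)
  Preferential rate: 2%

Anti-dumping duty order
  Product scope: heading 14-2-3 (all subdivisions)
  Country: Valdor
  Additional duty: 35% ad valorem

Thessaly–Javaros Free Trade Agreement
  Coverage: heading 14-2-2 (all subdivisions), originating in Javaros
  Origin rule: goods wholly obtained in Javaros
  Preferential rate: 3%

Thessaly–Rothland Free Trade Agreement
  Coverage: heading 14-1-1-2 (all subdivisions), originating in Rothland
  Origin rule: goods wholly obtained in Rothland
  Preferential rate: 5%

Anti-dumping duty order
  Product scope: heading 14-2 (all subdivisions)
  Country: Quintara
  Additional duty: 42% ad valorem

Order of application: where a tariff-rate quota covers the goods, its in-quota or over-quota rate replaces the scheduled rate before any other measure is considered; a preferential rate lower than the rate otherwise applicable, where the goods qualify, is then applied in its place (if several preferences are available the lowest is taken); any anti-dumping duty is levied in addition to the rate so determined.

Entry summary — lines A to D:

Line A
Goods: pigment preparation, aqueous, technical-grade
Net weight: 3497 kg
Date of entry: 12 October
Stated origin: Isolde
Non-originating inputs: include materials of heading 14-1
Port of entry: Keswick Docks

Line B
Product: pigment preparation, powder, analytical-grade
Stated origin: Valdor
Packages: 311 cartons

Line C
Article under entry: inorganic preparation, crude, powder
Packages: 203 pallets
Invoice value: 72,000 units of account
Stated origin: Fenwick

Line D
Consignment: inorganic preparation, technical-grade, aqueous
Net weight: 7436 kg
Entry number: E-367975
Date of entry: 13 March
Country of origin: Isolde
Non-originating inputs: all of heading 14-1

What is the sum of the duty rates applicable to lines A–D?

Line A: pigment → 14-1; aqueous → 14-1-1; technical-grade → 14-1-1-2. Scheduled 24%. quota on 14-1-1-2 exhausted → over-quota 49%; Isolde agreement on 14-2: 14-1-1-2 not covered. → 49%.
Line B: pigment → 14-1; powder → 14-1-2; analytical-grade → 14-1-2-2. Scheduled 24%. No special measure applies. → 24%.
Line C: inorganic → 14-2; powder → 14-2-1; crude → 14-2-1-3. Scheduled 20%. No special measure applies. → 20%.
Line D: inorganic → 14-2; aqueous → 14-2-3; technical-grade → 14-2-3-1. Scheduled 5%. Isolde agreement on 14-2: CTH met → 2% available; preferential 2%. → 2%.
Sum: 49% + 24% + 20% + 2% = 95%.

95%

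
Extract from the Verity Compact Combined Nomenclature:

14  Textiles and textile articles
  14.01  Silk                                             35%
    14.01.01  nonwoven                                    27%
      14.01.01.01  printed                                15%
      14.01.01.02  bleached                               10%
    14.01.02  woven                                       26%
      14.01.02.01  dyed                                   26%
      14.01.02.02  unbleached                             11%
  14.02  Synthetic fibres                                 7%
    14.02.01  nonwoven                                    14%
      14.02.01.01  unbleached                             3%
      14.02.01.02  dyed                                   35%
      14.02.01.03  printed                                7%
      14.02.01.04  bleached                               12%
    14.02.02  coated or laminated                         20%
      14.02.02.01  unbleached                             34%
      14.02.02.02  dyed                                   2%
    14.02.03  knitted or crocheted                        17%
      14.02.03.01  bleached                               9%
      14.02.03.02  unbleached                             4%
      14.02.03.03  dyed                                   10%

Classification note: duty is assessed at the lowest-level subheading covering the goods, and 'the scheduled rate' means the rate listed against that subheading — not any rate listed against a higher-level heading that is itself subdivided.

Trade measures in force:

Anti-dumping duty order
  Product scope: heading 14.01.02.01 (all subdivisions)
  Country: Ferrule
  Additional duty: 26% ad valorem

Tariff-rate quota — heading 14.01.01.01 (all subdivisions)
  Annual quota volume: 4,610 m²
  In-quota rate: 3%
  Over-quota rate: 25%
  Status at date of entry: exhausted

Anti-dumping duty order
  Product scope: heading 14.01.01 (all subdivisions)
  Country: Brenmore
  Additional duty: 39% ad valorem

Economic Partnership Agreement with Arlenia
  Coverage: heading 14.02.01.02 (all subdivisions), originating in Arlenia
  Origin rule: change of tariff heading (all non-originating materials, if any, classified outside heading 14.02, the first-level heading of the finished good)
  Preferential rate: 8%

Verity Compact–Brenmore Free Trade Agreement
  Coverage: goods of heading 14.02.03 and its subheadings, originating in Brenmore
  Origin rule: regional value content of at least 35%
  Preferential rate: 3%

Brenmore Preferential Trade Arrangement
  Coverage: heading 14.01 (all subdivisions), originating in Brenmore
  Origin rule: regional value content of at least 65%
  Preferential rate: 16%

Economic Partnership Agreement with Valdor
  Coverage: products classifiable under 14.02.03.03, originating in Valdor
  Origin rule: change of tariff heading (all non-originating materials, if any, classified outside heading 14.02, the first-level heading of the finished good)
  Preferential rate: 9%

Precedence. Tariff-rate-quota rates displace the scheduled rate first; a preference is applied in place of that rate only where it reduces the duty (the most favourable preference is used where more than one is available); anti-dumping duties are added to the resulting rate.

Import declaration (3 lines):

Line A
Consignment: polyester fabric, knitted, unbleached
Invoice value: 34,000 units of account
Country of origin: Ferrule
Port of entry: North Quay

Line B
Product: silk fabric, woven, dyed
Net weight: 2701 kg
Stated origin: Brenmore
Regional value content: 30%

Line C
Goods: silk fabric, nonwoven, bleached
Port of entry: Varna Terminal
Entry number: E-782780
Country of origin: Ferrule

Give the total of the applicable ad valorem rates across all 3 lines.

40%

Line A: polyester → 14.02; knitted → 14.02.03; unbleached → 14.02.03.02. Scheduled 4%. No special measure applies. → 4%.
Line B: silk → 14.01; woven → 14.01.02; dyed → 14.01.02.01. Scheduled 26%. Brenmore agreement on 14.02.03: 14.01.02.01 not covered; Brenmore agreement on 14.01: RVC < 65%. → 26%.
Line C: silk → 14.01; nonwoven → 14.01.01; bleached → 14.01.01.02. Scheduled 10%. No special measure applies. → 10%.
Sum: 4% + 26% + 10% = 40%.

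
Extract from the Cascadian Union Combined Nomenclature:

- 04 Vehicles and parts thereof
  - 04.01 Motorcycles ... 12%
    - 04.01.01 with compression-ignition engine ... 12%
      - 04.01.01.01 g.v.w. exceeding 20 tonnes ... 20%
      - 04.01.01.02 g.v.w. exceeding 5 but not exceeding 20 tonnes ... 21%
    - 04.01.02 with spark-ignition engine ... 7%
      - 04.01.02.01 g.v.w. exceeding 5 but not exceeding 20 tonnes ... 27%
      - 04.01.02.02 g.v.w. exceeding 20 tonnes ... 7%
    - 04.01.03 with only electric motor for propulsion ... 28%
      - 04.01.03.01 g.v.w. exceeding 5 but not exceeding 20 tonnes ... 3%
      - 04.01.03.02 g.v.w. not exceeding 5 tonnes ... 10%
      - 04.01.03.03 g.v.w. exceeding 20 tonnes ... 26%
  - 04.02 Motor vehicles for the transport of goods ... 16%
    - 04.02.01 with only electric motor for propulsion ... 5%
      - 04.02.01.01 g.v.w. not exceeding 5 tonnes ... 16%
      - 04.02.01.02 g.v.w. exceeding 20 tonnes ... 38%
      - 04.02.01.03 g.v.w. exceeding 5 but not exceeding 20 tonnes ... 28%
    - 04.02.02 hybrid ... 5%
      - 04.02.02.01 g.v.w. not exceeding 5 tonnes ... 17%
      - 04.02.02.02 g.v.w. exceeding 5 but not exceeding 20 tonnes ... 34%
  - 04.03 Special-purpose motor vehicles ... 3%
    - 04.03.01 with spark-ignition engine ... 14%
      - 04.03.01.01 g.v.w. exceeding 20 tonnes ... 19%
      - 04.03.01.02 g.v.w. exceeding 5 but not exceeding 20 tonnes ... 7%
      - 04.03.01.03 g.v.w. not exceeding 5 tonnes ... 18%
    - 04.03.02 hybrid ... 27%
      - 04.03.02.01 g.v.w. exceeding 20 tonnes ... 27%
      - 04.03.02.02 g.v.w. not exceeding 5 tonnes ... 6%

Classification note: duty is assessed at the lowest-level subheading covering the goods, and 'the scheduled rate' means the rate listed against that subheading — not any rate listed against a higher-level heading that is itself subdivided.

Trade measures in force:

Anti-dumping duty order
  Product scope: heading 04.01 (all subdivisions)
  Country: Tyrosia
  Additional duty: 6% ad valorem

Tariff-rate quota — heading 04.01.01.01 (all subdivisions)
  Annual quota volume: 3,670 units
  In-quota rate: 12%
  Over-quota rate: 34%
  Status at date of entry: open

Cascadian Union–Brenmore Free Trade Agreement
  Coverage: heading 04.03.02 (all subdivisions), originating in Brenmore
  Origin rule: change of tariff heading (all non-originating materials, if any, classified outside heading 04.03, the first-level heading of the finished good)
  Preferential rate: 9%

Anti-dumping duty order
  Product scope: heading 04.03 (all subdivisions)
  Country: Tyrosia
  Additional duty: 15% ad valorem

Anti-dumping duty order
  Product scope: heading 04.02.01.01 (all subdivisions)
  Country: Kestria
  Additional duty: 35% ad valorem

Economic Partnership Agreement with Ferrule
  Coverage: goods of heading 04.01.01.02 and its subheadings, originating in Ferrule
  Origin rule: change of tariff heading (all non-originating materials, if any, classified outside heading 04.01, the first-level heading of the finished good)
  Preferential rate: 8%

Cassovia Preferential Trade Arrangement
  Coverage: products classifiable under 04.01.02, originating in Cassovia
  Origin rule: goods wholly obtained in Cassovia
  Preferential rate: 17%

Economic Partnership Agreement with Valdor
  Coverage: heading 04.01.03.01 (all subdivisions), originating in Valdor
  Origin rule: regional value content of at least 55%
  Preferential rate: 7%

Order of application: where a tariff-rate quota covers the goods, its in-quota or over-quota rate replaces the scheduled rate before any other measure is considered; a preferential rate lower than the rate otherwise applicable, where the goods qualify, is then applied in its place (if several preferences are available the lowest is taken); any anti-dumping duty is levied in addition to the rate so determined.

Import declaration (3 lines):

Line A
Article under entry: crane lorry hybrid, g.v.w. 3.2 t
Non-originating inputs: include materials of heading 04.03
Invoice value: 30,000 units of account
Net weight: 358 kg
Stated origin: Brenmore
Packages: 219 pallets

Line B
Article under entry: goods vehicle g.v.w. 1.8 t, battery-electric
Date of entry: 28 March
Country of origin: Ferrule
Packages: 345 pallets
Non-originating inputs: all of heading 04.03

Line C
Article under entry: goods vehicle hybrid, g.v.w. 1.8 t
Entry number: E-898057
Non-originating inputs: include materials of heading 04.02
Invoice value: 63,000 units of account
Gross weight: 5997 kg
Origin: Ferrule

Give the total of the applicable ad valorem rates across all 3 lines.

Line A: crane lorry → 04.03; hybrid → 04.03.02; g.v.w. 3.2 t → 04.03.02.02. Scheduled 6%. Brenmore agreement on 04.03.02: CTH not met. → 6%.
Line B: goods vehicle → 04.02; battery-electric → 04.02.01; g.v.w. 1.8 t → 04.02.01.01. Scheduled 16%. Ferrule agreement on 04.01.01.02: 04.02.01.01 not covered. → 16%.
Line C: goods vehicle → 04.02; hybrid → 04.02.02; g.v.w. 1.8 t → 04.02.02.01. Scheduled 17%. Ferrule agreement on 04.01.01.02: 04.02.02.01 not covered. → 17%.
Sum: 6% + 16% + 17% = 39%.

39%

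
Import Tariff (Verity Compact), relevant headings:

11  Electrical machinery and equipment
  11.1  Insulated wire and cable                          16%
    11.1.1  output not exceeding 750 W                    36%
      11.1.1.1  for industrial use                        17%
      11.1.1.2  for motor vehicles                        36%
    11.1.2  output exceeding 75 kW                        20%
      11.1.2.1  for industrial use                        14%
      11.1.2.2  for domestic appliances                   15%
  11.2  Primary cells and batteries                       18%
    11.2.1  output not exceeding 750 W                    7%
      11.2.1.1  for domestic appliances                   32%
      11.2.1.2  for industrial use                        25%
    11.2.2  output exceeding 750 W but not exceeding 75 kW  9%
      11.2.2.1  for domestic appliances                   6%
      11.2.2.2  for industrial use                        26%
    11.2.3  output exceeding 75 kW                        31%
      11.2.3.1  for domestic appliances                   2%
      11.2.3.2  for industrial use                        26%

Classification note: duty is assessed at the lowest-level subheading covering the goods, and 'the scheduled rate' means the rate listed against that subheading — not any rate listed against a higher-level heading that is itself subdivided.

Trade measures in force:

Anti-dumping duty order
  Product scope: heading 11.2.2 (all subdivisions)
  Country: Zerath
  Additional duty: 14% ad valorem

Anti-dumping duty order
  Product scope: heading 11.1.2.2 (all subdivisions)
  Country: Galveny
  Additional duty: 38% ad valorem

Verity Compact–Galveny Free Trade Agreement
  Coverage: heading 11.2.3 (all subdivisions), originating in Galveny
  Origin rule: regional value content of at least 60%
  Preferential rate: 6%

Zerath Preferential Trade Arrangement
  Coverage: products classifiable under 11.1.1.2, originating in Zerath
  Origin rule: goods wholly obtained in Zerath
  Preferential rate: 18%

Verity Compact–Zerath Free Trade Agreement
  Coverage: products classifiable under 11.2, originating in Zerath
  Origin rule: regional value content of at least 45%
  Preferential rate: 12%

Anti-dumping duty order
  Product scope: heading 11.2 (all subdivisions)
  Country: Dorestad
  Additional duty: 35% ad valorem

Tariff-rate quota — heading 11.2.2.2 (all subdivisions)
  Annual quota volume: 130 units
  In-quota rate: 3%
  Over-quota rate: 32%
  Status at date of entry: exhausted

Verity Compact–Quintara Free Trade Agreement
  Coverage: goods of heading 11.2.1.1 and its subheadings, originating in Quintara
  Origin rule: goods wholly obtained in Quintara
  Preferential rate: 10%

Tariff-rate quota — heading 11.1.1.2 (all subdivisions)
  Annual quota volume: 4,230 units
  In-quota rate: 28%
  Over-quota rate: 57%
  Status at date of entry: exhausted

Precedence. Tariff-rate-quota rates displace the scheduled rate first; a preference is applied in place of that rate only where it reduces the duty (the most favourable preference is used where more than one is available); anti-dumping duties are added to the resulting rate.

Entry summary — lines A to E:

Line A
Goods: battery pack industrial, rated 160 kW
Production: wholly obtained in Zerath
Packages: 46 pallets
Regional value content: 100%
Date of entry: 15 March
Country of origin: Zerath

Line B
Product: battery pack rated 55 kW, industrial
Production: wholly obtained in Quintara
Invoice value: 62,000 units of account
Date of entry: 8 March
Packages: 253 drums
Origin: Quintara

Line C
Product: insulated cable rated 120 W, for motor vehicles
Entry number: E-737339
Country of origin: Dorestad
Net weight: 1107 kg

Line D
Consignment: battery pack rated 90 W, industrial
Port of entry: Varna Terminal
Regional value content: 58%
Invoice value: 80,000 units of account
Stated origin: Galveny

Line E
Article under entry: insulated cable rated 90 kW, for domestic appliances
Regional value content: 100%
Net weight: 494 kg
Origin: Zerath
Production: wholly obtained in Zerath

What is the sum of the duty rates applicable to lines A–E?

141%

Line A: battery pack → 11.2; rated 160 kW → 11.2.3; industrial → 11.2.3.2. Scheduled 26%. Zerath agreement on 11.1.1.2: 11.2.3.2 not covered; Zerath agreement on 11.2: RVC ≥ 45% → 12% available; preferential 12%. → 12%.
Line B: battery pack → 11.2; rated 55 kW → 11.2.2; industrial → 11.2.2.2. Scheduled 26%. quota on 11.2.2.2 exhausted → over-quota 32%; Quintara agreement on 11.2.1.1: 11.2.2.2 not covered. → 32%.
Line C: insulated cable → 11.1; rated 120 W → 11.1.1; for motor vehicles → 11.1.1.2. Scheduled 36%. quota on 11.1.1.2 exhausted → over-quota 57%. → 57%.
Line D: battery pack → 11.2; rated 90 W → 11.2.1; industrial → 11.2.1.2. Scheduled 25%. Galveny agreement on 11.2.3: 11.2.1.2 not covered. → 25%.
Line E: insulated cable → 11.1; rated 90 kW → 11.1.2; for domestic appliances → 11.1.2.2. Scheduled 15%. Zerath agreement on 11.1.1.2: 11.1.2.2 not covered; Zerath agreement on 11.2: 11.1.2.2 not covered. → 15%.
Sum: 12% + 32% + 57% + 25% + 15% = 141%.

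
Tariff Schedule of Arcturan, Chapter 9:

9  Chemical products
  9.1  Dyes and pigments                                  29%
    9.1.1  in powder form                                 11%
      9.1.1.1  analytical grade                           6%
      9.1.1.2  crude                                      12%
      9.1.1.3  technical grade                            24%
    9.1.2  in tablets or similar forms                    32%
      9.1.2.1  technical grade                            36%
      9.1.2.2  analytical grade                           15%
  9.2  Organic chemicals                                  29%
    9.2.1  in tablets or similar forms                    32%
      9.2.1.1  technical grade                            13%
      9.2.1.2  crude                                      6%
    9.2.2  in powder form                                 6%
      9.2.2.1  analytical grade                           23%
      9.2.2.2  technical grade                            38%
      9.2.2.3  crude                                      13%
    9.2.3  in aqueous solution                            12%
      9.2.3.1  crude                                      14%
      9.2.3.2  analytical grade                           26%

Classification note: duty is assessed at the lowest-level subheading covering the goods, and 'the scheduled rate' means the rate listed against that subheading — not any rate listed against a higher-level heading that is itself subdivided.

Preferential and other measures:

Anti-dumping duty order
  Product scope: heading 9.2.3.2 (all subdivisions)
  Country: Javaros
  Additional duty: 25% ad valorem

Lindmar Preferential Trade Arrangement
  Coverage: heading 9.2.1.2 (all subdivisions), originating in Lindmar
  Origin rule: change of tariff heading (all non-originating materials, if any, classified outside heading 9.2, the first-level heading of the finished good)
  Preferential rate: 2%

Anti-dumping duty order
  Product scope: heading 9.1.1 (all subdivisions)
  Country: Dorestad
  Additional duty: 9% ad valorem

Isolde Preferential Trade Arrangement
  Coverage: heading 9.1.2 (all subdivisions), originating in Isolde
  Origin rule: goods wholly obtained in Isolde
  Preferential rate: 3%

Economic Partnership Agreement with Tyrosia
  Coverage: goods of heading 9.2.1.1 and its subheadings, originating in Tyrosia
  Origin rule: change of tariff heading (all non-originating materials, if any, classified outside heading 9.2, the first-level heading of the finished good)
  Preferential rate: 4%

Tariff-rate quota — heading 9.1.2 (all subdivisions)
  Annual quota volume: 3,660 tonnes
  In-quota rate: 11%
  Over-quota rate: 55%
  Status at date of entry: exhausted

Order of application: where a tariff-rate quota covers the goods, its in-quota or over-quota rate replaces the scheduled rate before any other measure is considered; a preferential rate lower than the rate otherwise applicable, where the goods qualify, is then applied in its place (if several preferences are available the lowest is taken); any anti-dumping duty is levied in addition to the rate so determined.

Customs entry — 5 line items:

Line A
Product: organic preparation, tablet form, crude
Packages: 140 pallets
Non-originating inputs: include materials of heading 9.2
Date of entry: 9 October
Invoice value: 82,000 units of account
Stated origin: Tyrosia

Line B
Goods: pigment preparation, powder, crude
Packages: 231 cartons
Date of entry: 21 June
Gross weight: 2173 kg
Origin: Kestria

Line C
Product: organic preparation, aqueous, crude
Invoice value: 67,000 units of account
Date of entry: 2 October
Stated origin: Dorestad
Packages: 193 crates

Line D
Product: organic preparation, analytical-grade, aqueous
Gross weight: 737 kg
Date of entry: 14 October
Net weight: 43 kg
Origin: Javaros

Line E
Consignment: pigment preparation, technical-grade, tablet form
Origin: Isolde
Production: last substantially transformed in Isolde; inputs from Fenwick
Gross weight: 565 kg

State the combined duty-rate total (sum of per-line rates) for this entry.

Line A: organic → 9.2; tablet form → 9.2.1; crude → 9.2.1.2. Scheduled 6%. Tyrosia agreement on 9.2.1.1: 9.2.1.2 not covered. → 6%.
Line B: pigment → 9.1; powder → 9.1.1; crude → 9.1.1.2. Scheduled 12%. No special measure applies. → 12%.
Line C: organic → 9.2; aqueous → 9.2.3; crude → 9.2.3.1. Scheduled 14%. No special measure applies. → 14%.
Line D: organic → 9.2; aqueous → 9.2.3; analytical-grade → 9.2.3.2. Scheduled 26%. anti-dumping (Javaros, 9.2.3.2): +25%; total 26% + 25% = 51%. → 51%.
Line E: pigment → 9.1; tablet form → 9.1.2; technical-grade → 9.1.2.1. Scheduled 36%. quota on 9.1.2 exhausted → over-quota 55%; Isolde agreement on 9.1.2: not wholly obtained. → 55%.
Sum: 6% + 12% + 14% + 51% + 55% = 138%.

138%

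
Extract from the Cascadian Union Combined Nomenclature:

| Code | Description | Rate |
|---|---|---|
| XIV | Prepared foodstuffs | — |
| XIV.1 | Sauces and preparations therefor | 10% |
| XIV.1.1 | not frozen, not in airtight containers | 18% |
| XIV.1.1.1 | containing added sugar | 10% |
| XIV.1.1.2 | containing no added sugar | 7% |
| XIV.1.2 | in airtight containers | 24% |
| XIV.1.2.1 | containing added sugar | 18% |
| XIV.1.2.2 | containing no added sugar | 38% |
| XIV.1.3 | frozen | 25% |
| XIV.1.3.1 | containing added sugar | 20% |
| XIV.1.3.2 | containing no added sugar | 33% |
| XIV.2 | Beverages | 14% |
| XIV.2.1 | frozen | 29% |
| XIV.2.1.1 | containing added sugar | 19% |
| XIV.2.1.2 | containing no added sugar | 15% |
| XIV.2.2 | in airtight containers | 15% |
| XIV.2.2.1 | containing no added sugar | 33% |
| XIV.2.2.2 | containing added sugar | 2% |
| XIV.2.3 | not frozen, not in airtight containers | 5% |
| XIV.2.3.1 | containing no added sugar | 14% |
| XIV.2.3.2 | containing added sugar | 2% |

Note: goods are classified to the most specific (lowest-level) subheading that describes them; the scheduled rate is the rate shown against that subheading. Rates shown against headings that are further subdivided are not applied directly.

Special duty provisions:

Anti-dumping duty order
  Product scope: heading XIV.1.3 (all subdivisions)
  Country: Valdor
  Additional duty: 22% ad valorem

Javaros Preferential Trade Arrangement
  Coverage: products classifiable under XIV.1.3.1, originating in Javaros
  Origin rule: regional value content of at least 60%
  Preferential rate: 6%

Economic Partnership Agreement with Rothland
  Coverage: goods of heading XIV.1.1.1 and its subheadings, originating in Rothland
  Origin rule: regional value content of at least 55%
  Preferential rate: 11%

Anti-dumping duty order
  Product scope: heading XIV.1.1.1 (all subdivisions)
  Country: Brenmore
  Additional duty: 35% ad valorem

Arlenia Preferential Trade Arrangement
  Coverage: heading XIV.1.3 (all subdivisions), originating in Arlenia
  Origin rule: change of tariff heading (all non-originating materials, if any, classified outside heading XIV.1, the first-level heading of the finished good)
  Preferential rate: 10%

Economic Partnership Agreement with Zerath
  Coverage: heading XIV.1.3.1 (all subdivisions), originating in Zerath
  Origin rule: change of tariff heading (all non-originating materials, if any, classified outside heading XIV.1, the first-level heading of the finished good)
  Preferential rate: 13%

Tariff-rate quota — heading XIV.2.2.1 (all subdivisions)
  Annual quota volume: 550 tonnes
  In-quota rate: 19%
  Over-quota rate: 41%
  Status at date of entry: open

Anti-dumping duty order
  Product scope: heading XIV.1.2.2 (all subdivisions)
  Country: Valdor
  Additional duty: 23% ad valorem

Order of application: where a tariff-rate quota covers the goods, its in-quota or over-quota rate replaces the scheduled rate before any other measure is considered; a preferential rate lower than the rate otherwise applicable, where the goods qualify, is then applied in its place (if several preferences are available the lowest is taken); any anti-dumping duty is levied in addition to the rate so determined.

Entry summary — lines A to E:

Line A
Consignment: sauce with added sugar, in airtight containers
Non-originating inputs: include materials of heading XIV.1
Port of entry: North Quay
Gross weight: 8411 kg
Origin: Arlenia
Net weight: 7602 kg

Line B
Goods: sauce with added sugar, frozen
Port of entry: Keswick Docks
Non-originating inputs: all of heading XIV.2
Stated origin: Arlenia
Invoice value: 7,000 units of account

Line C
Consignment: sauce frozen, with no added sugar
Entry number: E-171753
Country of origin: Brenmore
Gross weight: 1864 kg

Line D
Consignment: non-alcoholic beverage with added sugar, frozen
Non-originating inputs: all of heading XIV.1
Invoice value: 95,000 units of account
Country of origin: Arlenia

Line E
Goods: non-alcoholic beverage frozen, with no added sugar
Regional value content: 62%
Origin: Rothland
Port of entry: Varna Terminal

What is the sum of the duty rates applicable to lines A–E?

Line A: sauce → XIV.1; in airtight containers → XIV.1.2; with added sugar → XIV.1.2.1. Scheduled 18%. Arlenia agreement on XIV.1.3: XIV.1.2.1 not covered. → 18%.
Line B: sauce → XIV.1; frozen → XIV.1.3; with added sugar → XIV.1.3.1. Scheduled 20%. Arlenia agreement on XIV.1.3: CTH met → 10% available; preferential 10%. → 10%.
Line C: sauce → XIV.1; frozen → XIV.1.3; with no added sugar → XIV.1.3.2. Scheduled 33%. No special measure applies. → 33%.
Line D: non-alcoholic beverage → XIV.2; frozen → XIV.2.1; with added sugar → XIV.2.1.1. Scheduled 19%. Arlenia agreement on XIV.1.3: XIV.2.1.1 not covered. → 19%.
Line E: non-alcoholic beverage → XIV.2; frozen → XIV.2.1; with no added sugar → XIV.2.1.2. Scheduled 15%. Rothland agreement on XIV.1.1.1: XIV.2.1.2 not covered. → 15%.
Sum: 18% + 10% + 33% + 19% + 15% = 95%.

95%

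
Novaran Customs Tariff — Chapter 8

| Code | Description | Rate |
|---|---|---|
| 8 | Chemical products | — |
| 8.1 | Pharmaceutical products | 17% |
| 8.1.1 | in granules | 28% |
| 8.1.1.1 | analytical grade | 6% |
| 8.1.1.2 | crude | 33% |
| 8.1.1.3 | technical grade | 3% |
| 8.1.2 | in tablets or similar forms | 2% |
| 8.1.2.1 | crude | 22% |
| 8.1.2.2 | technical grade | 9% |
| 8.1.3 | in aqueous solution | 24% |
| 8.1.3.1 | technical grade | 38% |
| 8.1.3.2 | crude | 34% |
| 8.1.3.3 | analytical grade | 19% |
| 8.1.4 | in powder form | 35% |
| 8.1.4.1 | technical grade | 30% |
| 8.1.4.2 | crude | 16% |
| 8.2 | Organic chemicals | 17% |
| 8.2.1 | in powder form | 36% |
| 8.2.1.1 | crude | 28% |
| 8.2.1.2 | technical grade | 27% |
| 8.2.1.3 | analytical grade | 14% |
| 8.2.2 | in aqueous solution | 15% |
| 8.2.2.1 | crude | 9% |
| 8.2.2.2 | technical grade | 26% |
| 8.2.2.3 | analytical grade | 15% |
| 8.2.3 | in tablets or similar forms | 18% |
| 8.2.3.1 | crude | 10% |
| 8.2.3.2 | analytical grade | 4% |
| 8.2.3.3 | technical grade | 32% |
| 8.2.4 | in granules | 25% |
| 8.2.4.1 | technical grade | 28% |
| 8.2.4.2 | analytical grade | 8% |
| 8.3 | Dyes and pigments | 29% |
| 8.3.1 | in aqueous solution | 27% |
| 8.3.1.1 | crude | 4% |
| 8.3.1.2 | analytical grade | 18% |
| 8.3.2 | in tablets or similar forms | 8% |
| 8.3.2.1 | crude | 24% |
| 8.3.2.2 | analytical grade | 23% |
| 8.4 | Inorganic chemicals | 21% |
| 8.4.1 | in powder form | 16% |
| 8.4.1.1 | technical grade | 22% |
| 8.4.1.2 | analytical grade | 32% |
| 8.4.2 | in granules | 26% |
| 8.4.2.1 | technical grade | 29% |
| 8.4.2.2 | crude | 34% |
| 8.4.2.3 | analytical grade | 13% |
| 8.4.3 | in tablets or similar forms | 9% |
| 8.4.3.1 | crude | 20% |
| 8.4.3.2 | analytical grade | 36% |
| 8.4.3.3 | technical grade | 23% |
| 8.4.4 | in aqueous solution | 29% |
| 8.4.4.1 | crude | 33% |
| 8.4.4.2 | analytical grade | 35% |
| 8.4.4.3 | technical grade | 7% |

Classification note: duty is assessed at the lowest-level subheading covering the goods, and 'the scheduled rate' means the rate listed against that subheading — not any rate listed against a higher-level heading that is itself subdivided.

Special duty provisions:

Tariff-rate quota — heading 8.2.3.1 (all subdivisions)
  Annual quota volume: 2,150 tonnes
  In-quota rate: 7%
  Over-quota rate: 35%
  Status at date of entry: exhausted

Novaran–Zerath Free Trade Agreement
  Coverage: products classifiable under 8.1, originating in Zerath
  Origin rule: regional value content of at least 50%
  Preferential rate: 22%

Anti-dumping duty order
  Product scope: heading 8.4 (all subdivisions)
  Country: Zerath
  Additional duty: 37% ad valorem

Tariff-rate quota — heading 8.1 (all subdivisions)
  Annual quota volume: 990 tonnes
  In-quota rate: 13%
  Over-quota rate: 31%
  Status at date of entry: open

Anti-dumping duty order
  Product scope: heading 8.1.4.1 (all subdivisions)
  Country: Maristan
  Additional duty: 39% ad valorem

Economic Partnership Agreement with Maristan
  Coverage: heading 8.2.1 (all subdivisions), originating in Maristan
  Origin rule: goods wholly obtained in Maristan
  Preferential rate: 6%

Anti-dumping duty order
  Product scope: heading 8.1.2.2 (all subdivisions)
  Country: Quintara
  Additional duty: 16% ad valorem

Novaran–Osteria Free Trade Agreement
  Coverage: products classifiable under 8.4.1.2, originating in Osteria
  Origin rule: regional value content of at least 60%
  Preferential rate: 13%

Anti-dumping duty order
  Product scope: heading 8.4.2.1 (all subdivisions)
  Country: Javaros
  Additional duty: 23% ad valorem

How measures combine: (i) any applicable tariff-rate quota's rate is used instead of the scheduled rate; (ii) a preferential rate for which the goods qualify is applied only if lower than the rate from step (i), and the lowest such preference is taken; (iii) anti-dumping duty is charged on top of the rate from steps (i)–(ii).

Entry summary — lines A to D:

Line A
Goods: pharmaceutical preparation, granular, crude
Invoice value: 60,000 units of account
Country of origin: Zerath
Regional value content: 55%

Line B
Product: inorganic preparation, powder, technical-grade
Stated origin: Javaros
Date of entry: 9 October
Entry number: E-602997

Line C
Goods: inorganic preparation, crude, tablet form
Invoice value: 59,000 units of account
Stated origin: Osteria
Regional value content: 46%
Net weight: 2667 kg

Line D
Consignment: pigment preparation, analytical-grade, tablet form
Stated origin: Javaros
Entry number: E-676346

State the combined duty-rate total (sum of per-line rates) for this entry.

78%

Line A: pharmaceutical → 8.1; granular → 8.1.1; crude → 8.1.1.2. Scheduled 33%. quota on 8.1 open → in-quota 13%; Zerath agreement on 8.1: RVC ≥ 50% → 22% available; preference 22% not lower than 13% → no reduction. → 13%.
Line B: inorganic → 8.4; powder → 8.4.1; technical-grade → 8.4.1.1. Scheduled 22%. No special measure applies. → 22%.
Line C: inorganic → 8.4; tablet form → 8.4.3; crude → 8.4.3.1. Scheduled 20%. Osteria agreement on 8.4.1.2: 8.4.3.1 not covered. → 20%.
Line D: pigment → 8.3; tablet form → 8.3.2; analytical-grade → 8.3.2.2. Scheduled 23%. No special measure applies. → 23%.
Sum: 13% + 22% + 20% + 23% = 78%.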